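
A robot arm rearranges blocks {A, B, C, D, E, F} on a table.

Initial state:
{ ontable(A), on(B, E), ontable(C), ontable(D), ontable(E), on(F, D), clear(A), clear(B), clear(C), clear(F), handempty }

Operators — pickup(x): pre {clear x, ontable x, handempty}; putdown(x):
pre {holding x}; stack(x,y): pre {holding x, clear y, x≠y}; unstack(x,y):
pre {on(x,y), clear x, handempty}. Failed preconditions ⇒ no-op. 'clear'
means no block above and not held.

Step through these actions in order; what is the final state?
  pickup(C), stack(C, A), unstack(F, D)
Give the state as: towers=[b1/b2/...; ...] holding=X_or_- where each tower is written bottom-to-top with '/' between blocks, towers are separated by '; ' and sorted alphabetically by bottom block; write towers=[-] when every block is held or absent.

towers=[A/C; D; E/B] holding=F

step 1 (pickup(C)): towers=[A; D/F; E/B] holding=C
step 2 (stack(C, A)): towers=[A/C; D/F; E/B] holding=-
step 3 (unstack(F, D)): towers=[A/C; D; E/B] holding=F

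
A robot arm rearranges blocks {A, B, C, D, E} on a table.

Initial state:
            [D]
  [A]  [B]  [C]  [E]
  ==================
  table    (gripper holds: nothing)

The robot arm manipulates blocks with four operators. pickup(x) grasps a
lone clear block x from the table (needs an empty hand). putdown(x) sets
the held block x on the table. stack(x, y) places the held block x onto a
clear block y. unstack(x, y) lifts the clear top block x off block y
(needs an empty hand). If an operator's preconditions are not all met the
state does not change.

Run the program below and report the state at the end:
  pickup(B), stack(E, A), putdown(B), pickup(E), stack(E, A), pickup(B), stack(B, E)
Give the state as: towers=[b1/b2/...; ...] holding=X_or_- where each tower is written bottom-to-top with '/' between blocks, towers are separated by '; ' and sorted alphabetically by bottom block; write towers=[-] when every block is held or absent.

step 1 (pickup(B)): towers=[A; C/D; E] holding=B
step 2 (stack(E, A)) [no-op]: towers=[A; C/D; E] holding=B
step 3 (putdown(B)): towers=[A; B; C/D; E] holding=-
step 4 (pickup(E)): towers=[A; B; C/D] holding=E
step 5 (stack(E, A)): towers=[A/E; B; C/D] holding=-
step 6 (pickup(B)): towers=[A/E; C/D] holding=B
step 7 (stack(B, E)): towers=[A/E/B; C/D] holding=-

towers=[A/E/B; C/D] holding=-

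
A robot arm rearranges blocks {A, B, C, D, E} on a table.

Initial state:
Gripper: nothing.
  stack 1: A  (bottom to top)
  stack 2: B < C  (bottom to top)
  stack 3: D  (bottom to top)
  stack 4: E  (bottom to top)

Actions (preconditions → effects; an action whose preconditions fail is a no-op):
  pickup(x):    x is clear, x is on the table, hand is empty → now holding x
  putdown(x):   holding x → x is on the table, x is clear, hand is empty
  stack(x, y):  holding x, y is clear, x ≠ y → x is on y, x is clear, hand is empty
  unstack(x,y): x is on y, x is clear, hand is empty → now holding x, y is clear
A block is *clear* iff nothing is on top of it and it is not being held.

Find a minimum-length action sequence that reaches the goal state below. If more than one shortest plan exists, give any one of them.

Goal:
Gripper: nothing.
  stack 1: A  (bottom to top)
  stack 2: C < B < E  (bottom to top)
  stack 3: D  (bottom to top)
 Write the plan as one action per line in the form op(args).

unstack(C, B)
putdown(C)
pickup(B)
stack(B, C)
pickup(E)
stack(E, B)

step 1 (unstack(C, B)): towers=[A; B; D; E] holding=C
step 2 (putdown(C)): towers=[A; B; C; D; E] holding=-
step 3 (pickup(B)): towers=[A; C; D; E] holding=B
step 4 (stack(B, C)): towers=[A; C/B; D; E] holding=-
step 5 (pickup(E)): towers=[A; C/B; D] holding=E
step 6 (stack(E, B)): towers=[A; C/B/E; D] holding=-
goal check: towers=[A; C/B/E; D] holding=- — reached (length 6, optimal by BFS)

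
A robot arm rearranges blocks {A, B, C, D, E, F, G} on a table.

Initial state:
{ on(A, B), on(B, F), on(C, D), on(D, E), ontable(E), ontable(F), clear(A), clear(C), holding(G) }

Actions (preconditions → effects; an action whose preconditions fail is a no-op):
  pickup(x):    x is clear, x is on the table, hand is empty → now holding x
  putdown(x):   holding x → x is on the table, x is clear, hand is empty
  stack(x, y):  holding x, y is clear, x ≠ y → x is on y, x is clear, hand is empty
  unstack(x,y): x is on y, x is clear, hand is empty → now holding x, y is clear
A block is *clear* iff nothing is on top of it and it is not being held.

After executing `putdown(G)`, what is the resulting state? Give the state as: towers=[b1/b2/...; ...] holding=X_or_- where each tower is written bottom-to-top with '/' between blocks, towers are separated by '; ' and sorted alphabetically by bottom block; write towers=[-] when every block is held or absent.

before: towers=[E/D/C; F/B/A] holding=G
pre[putdown(G)]: holding(G) ✓
all met → apply putdown(G)
after:  towers=[E/D/C; F/B/A; G] holding=-

towers=[E/D/C; F/B/A; G] holding=-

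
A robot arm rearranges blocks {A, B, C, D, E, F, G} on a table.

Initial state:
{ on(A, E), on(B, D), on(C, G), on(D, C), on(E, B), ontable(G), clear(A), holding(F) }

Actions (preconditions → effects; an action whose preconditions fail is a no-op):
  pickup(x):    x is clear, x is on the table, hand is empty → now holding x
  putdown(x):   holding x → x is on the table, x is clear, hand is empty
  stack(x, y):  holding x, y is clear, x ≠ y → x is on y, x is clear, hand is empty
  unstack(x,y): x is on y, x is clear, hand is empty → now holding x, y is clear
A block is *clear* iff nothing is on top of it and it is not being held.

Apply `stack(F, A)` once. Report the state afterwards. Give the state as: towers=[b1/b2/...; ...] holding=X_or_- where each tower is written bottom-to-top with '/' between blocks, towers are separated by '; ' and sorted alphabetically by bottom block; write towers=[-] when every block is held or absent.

before: towers=[G/C/D/B/E/A] holding=F
pre[stack(F, A)]: holding(F) ok, clear(A) ok, F≠A ok
all met → apply stack(F, A)
after:  towers=[G/C/D/B/E/A/F] holding=-

towers=[G/C/D/B/E/A/F] holding=-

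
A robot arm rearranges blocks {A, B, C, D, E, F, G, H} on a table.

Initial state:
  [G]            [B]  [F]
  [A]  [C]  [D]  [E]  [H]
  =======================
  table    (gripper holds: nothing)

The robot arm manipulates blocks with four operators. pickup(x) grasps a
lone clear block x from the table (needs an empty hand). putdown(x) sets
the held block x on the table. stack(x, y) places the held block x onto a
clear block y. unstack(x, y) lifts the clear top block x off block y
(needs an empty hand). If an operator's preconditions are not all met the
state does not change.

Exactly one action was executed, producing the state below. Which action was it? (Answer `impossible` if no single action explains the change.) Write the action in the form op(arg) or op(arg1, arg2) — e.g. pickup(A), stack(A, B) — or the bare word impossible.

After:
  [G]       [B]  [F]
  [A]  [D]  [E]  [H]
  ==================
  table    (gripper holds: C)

target: towers=[A/G; D; E/B; H/F] holding=C
     unstack(G, A) → towers=[A; C; D; E/B; H/F] holding=G
     unstack(B, E) → towers=[A/G; C; D; E; H/F] holding=B
     unstack(F, H) → towers=[A/G; C; D; E/B; H] holding=F
         pickup(D) → towers=[A/G; C; E/B; H/F] holding=D
         pickup(C) → towers=[A/G; D; E/B; H/F] holding=C  ← match

pickup(C)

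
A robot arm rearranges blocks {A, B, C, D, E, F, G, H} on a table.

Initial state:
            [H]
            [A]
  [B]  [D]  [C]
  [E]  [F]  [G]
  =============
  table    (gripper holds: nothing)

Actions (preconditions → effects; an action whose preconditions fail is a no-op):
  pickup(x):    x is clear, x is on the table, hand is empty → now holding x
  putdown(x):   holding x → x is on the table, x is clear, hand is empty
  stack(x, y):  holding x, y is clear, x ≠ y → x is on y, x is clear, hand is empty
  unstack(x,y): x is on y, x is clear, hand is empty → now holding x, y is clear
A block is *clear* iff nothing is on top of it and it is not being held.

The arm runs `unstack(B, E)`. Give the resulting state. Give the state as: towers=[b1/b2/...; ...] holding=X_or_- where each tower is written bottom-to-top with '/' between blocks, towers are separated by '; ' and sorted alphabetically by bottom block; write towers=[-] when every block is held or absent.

towers=[E; F/D; G/C/A/H] holding=B

before: towers=[E/B; F/D; G/C/A/H] holding=-
pre[unstack(B, E)]: on(B,E) yes, clear(B) yes, handempty yes
all met → apply unstack(B, E)
after:  towers=[E; F/D; G/C/A/H] holding=B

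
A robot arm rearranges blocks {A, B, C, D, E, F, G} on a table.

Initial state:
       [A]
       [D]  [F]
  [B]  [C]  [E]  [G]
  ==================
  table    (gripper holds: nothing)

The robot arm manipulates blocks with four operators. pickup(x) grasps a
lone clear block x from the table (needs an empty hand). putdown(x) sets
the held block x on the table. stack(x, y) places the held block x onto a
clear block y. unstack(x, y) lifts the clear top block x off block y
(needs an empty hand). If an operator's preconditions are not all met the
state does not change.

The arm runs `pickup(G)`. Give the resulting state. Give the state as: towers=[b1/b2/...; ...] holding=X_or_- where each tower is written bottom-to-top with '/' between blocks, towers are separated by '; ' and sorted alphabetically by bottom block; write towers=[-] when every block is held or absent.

before: towers=[B; C/D/A; E/F; G] holding=-
pre[pickup(G)]: clear(G) ok, ontable(G) ok, handempty ok
all met → apply pickup(G)
after:  towers=[B; C/D/A; E/F] holding=G

towers=[B; C/D/A; E/F] holding=G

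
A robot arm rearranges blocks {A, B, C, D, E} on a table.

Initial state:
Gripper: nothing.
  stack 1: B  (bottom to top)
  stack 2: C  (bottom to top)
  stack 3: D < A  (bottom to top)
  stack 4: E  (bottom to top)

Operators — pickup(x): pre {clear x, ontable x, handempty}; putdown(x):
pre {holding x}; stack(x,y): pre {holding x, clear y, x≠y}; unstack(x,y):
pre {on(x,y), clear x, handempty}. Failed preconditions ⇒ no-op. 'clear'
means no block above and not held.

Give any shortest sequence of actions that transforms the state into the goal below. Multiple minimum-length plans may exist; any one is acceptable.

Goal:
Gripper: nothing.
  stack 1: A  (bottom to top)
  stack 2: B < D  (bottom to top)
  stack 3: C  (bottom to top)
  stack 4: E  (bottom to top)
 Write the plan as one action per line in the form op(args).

step 1 (unstack(A, D)): towers=[B; C; D; E] holding=A
step 2 (putdown(A)): towers=[A; B; C; D; E] holding=-
step 3 (pickup(D)): towers=[A; B; C; E] holding=D
step 4 (stack(D, B)): towers=[A; B/D; C; E] holding=-
goal check: towers=[A; B/D; C; E] holding=- — reached (length 4, optimal by BFS)

unstack(A, D)
putdown(A)
pickup(D)
stack(D, B)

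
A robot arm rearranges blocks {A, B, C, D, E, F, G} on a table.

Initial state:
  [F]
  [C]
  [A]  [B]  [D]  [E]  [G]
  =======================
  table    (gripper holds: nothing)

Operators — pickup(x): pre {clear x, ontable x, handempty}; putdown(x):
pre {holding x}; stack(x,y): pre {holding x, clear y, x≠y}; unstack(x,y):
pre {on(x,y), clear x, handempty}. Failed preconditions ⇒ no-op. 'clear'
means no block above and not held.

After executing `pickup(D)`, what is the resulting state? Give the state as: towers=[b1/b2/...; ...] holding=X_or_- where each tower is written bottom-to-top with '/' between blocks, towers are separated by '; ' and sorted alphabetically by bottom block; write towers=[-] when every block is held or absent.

before: towers=[A/C/F; B; D; E; G] holding=-
pre[pickup(D)]: clear(D) ✓, ontable(D) ✓, handempty ✓
all met → apply pickup(D)
after:  towers=[A/C/F; B; E; G] holding=D

towers=[A/C/F; B; E; G] holding=D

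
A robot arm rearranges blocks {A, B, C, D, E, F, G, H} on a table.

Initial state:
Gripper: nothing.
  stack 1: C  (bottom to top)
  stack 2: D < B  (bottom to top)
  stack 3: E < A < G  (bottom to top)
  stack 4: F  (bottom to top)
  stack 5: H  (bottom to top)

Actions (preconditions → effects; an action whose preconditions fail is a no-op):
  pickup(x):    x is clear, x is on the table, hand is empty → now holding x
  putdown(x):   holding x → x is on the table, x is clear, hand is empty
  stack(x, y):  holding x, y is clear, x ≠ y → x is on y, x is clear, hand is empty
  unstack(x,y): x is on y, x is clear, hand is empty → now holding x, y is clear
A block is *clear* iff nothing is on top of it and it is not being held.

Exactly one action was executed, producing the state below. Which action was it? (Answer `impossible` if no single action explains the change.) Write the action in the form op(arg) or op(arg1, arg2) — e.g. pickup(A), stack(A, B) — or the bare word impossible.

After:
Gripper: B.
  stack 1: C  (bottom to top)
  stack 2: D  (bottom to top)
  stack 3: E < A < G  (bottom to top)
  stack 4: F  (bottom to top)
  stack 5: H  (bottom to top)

target: towers=[C; D; E/A/G; F; H] holding=B
     unstack(G, A) → towers=[C; D/B; E/A; F; H] holding=G
         pickup(H) → towers=[C; D/B; E/A/G; F] holding=H
     unstack(B, D) → towers=[C; D; E/A/G; F; H] holding=B  ← match
         pickup(F) → towers=[C; D/B; E/A/G; H] holding=F
         pickup(C) → towers=[D/B; E/A/G; F; H] holding=C

unstack(B, D)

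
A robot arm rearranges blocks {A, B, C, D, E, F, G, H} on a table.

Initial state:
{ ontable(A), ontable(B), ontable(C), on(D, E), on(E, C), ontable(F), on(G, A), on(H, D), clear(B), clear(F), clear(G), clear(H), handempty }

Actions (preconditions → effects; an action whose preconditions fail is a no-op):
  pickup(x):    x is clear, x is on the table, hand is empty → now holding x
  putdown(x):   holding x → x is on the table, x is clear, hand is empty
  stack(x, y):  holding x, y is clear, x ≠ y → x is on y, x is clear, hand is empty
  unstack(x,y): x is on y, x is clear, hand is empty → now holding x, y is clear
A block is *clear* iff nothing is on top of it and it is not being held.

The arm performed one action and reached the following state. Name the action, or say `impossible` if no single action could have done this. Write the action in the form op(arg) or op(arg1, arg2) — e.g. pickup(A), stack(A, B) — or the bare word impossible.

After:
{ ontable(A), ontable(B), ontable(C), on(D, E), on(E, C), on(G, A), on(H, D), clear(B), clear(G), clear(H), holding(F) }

target: towers=[A/G; B; C/E/D/H] holding=F
     unstack(G, A) → towers=[A; B; C/E/D/H; F] holding=G
     unstack(H, D) → towers=[A/G; B; C/E/D; F] holding=H
         pickup(B) → towers=[A/G; C/E/D/H; F] holding=B
         pickup(F) → towers=[A/G; B; C/E/D/H] holding=F  ← match

pickup(F)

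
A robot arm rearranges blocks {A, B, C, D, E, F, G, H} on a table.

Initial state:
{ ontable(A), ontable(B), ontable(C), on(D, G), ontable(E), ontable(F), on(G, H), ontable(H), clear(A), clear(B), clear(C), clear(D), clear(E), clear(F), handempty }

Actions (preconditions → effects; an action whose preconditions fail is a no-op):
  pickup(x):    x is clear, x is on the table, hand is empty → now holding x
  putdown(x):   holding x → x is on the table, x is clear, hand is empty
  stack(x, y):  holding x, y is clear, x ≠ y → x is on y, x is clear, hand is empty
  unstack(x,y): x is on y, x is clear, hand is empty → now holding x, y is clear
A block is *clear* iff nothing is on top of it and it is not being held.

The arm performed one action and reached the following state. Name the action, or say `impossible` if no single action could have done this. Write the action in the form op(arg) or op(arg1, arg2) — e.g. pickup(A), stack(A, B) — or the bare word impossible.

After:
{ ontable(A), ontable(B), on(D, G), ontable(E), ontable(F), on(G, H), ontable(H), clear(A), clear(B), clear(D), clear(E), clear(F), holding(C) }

target: towers=[A; B; E; F; H/G/D] holding=C
         pickup(A) → towers=[B; C; E; F; H/G/D] holding=A
         pickup(E) → towers=[A; B; C; F; H/G/D] holding=E
         pickup(B) → towers=[A; C; E; F; H/G/D] holding=B
         pickup(F) → towers=[A; B; C; E; H/G/D] holding=F
     unstack(D, G) → towers=[A; B; C; E; F; H/G] holding=D
         pickup(C) → towers=[A; B; E; F; H/G/D] holding=C  ← match

pickup(C)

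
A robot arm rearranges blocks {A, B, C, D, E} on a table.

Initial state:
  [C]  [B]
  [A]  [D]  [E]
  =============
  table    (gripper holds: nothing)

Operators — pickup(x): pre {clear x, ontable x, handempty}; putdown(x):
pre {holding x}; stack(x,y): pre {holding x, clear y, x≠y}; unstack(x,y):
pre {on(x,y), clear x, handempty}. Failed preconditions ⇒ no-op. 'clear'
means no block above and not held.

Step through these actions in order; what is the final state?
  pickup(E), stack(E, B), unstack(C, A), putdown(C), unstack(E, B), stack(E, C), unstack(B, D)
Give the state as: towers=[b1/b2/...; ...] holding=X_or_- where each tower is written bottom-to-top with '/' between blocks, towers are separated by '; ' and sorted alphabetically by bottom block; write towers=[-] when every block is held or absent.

towers=[A; C/E; D] holding=B

step 1 (pickup(E)): towers=[A/C; D/B] holding=E
step 2 (stack(E, B)): towers=[A/C; D/B/E] holding=-
step 3 (unstack(C, A)): towers=[A; D/B/E] holding=C
step 4 (putdown(C)): towers=[A; C; D/B/E] holding=-
step 5 (unstack(E, B)): towers=[A; C; D/B] holding=E
step 6 (stack(E, C)): towers=[A; C/E; D/B] holding=-
step 7 (unstack(B, D)): towers=[A; C/E; D] holding=B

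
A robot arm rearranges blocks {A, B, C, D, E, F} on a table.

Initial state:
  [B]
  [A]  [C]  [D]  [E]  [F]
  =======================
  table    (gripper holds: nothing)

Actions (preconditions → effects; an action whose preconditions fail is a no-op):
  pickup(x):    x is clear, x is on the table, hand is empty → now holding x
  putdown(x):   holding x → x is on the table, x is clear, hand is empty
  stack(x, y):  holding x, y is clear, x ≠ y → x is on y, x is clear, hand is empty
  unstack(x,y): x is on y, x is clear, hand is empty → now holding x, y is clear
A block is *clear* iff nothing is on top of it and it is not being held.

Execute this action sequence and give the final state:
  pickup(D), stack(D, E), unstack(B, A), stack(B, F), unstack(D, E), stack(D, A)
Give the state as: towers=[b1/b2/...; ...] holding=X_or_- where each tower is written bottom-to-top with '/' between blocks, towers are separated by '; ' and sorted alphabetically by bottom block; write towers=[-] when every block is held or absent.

step 1 (pickup(D)): towers=[A/B; C; E; F] holding=D
step 2 (stack(D, E)): towers=[A/B; C; E/D; F] holding=-
step 3 (unstack(B, A)): towers=[A; C; E/D; F] holding=B
step 4 (stack(B, F)): towers=[A; C; E/D; F/B] holding=-
step 5 (unstack(D, E)): towers=[A; C; E; F/B] holding=D
step 6 (stack(D, A)): towers=[A/D; C; E; F/B] holding=-

towers=[A/D; C; E; F/B] holding=-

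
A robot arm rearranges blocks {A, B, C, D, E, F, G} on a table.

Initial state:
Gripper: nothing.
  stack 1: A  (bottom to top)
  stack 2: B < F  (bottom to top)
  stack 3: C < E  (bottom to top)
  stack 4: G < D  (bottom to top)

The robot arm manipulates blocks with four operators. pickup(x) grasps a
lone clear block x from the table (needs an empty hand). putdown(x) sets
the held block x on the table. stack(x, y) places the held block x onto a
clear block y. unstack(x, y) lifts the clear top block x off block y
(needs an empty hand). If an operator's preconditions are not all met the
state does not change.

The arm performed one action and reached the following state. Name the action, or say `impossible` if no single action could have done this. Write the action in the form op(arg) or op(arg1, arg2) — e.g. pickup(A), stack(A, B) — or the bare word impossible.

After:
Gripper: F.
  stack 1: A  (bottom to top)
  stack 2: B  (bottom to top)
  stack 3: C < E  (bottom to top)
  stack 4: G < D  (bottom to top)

target: towers=[A; B; C/E; G/D] holding=F
     unstack(F, B) → towers=[A; B; C/E; G/D] holding=F  ← match
     unstack(D, G) → towers=[A; B/F; C/E; G] holding=D
         pickup(A) → towers=[B/F; C/E; G/D] holding=A
     unstack(E, C) → towers=[A; B/F; C; G/D] holding=E

unstack(F, B)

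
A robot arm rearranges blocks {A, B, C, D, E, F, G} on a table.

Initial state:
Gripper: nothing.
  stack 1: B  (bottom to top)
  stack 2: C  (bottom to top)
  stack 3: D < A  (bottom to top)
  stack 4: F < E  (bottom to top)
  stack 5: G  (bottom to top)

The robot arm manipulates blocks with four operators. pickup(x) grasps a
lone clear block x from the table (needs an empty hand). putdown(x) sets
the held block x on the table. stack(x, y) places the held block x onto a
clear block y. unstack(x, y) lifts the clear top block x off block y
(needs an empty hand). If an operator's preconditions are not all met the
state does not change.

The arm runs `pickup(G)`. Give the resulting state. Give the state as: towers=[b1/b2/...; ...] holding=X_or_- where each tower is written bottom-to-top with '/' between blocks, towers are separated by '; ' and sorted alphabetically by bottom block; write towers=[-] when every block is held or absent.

towers=[B; C; D/A; F/E] holding=G

before: towers=[B; C; D/A; F/E; G] holding=-
pre[pickup(G)]: clear(G) ok, ontable(G) ok, handempty ok
all met → apply pickup(G)
after:  towers=[B; C; D/A; F/E] holding=G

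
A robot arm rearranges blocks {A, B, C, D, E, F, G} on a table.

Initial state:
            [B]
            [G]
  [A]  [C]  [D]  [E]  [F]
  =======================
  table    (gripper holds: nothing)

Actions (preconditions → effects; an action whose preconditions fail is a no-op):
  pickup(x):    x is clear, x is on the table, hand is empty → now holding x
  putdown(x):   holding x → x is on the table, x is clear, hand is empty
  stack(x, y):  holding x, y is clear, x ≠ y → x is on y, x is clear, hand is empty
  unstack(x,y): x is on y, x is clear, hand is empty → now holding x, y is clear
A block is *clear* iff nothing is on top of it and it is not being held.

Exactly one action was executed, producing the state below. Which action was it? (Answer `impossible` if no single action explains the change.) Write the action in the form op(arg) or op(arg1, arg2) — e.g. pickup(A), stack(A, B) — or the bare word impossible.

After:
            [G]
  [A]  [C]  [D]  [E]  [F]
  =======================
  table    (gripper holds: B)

unstack(B, G)

target: towers=[A; C; D/G; E; F] holding=B
     unstack(B, G) → towers=[A; C; D/G; E; F] holding=B  ← match
         pickup(F) → towers=[A; C; D/G/B; E] holding=F
         pickup(A) → towers=[C; D/G/B; E; F] holding=A
         pickup(E) → towers=[A; C; D/G/B; F] holding=E
         pickup(C) → towers=[A; D/G/B; E; F] holding=C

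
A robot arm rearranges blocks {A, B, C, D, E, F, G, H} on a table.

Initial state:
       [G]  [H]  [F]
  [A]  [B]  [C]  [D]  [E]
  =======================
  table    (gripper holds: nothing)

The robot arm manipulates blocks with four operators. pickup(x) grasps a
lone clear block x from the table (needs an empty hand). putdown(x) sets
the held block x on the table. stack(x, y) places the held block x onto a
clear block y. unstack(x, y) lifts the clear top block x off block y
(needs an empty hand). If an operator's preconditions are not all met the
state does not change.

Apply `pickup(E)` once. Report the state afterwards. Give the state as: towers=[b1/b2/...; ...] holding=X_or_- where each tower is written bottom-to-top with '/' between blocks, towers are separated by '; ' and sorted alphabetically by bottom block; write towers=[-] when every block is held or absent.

before: towers=[A; B/G; C/H; D/F; E] holding=-
pre[pickup(E)]: clear(E) ✓, ontable(E) ✓, handempty ✓
all met → apply pickup(E)
after:  towers=[A; B/G; C/H; D/F] holding=E

towers=[A; B/G; C/H; D/F] holding=E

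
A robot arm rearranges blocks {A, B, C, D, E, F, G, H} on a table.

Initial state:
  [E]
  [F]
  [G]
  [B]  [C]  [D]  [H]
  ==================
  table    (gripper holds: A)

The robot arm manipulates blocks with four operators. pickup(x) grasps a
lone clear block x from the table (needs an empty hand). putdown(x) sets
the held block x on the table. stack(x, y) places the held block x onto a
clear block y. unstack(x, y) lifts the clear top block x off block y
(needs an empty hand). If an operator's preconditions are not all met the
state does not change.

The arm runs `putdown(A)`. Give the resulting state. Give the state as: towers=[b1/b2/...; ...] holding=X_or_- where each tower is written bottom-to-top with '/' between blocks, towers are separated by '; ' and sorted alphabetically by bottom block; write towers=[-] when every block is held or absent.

before: towers=[B/G/F/E; C; D; H] holding=A
pre[putdown(A)]: holding(A) ✓
all met → apply putdown(A)
after:  towers=[A; B/G/F/E; C; D; H] holding=-

towers=[A; B/G/F/E; C; D; H] holding=-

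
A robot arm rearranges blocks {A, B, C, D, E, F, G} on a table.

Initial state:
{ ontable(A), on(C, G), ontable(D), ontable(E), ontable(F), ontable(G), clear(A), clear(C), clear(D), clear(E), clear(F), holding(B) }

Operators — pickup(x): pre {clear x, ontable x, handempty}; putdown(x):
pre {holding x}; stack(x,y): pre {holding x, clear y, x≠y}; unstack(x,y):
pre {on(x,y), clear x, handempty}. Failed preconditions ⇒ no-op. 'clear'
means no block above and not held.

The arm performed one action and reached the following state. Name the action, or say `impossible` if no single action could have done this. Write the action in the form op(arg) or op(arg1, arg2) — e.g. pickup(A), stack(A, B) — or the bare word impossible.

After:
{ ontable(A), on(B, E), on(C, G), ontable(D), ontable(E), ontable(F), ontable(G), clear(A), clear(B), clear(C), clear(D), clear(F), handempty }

target: towers=[A; D; E/B; F; G/C] holding=-
        putdown(B) → towers=[A; B; D; E; F; G/C] holding=-
       stack(B, F) → towers=[A; D; E; F/B; G/C] holding=-
       stack(B, D) → towers=[A; D/B; E; F; G/C] holding=-
       stack(B, A) → towers=[A/B; D; E; F; G/C] holding=-
       stack(B, E) → towers=[A; D; E/B; F; G/C] holding=-  ← match
       stack(B, C) → towers=[A; D; E; F; G/C/B] holding=-

stack(B, E)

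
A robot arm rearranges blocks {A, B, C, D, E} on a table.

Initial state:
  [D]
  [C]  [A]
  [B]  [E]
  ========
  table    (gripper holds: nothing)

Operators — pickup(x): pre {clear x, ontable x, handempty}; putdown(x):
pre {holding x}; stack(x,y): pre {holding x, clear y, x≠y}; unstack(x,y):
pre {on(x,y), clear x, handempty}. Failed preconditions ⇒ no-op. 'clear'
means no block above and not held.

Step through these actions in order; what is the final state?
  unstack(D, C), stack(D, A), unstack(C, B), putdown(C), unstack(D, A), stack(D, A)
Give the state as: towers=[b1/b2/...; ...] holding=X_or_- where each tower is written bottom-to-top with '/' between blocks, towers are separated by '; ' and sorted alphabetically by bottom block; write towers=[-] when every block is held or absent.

step 1 (unstack(D, C)): towers=[B/C; E/A] holding=D
step 2 (stack(D, A)): towers=[B/C; E/A/D] holding=-
step 3 (unstack(C, B)): towers=[B; E/A/D] holding=C
step 4 (putdown(C)): towers=[B; C; E/A/D] holding=-
step 5 (unstack(D, A)): towers=[B; C; E/A] holding=D
step 6 (stack(D, A)): towers=[B; C; E/A/D] holding=-

towers=[B; C; E/A/D] holding=-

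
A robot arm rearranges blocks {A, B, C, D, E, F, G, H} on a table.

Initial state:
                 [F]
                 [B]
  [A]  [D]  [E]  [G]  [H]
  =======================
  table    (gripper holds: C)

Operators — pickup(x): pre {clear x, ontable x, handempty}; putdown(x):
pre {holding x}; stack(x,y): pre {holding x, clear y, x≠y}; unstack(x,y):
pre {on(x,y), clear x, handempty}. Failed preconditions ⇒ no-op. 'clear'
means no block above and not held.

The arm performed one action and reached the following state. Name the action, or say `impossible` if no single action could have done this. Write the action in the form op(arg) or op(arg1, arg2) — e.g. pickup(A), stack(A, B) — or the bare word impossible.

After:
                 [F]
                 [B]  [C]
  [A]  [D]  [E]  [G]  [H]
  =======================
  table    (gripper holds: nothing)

stack(C, H)

target: towers=[A; D; E; G/B/F; H/C] holding=-
        putdown(C) → towers=[A; C; D; E; G/B/F; H] holding=-
       stack(C, A) → towers=[A/C; D; E; G/B/F; H] holding=-
       stack(C, E) → towers=[A; D; E/C; G/B/F; H] holding=-
       stack(C, H) → towers=[A; D; E; G/B/F; H/C] holding=-  ← match
       stack(C, F) → towers=[A; D; E; G/B/F/C; H] holding=-
       stack(C, D) → towers=[A; D/C; E; G/B/F; H] holding=-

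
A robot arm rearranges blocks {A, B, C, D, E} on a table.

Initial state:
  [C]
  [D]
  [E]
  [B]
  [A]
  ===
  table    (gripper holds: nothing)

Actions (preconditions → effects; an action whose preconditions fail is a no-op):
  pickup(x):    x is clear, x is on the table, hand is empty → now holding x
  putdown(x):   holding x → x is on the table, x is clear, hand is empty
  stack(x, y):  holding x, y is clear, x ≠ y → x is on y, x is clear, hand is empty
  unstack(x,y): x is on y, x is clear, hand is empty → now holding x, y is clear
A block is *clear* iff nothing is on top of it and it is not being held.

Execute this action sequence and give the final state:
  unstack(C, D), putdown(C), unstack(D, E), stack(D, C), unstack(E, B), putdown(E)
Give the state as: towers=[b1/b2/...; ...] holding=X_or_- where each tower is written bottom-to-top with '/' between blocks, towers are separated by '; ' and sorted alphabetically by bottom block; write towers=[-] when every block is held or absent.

towers=[A/B; C/D; E] holding=-

step 1 (unstack(C, D)): towers=[A/B/E/D] holding=C
step 2 (putdown(C)): towers=[A/B/E/D; C] holding=-
step 3 (unstack(D, E)): towers=[A/B/E; C] holding=D
step 4 (stack(D, C)): towers=[A/B/E; C/D] holding=-
step 5 (unstack(E, B)): towers=[A/B; C/D] holding=E
step 6 (putdown(E)): towers=[A/B; C/D; E] holding=-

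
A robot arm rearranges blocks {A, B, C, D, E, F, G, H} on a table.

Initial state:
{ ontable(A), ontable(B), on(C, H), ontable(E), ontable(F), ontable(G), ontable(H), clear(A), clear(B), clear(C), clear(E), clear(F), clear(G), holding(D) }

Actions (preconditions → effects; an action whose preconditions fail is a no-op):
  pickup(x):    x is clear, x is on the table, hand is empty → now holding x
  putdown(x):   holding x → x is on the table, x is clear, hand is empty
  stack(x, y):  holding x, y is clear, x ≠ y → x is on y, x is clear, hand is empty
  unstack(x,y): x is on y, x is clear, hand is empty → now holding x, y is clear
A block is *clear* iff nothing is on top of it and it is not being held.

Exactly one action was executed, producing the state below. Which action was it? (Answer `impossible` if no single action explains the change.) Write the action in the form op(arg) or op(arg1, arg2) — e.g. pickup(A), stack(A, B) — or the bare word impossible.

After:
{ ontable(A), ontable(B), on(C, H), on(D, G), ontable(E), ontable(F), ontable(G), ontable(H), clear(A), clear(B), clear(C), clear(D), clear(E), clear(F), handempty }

stack(D, G)

target: towers=[A; B; E; F; G/D; H/C] holding=-
        putdown(D) → towers=[A; B; D; E; F; G; H/C] holding=-
       stack(D, G) → towers=[A; B; E; F; G/D; H/C] holding=-  ← match
       stack(D, A) → towers=[A/D; B; E; F; G; H/C] holding=-
       stack(D, E) → towers=[A; B; E/D; F; G; H/C] holding=-
       stack(D, B) → towers=[A; B/D; E; F; G; H/C] holding=-
       stack(D, F) → towers=[A; B; E; F/D; G; H/C] holding=-
       stack(D, C) → towers=[A; B; E; F; G; H/C/D] holding=-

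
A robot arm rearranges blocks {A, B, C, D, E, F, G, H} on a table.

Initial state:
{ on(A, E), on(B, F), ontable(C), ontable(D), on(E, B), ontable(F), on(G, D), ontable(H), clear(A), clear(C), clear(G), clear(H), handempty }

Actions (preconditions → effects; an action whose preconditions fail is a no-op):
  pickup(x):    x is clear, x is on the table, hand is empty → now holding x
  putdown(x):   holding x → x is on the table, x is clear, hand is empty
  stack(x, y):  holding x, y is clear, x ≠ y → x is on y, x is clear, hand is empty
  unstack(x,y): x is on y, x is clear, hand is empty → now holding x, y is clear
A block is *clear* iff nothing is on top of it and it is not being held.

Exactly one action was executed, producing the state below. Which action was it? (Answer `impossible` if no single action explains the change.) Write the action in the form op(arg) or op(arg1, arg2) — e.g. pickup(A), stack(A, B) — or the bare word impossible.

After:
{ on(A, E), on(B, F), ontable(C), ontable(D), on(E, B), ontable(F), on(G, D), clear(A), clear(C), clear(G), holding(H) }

pickup(H)

target: towers=[C; D/G; F/B/E/A] holding=H
     unstack(G, D) → towers=[C; D; F/B/E/A; H] holding=G
     unstack(A, E) → towers=[C; D/G; F/B/E; H] holding=A
         pickup(H) → towers=[C; D/G; F/B/E/A] holding=H  ← match
         pickup(C) → towers=[D/G; F/B/E/A; H] holding=C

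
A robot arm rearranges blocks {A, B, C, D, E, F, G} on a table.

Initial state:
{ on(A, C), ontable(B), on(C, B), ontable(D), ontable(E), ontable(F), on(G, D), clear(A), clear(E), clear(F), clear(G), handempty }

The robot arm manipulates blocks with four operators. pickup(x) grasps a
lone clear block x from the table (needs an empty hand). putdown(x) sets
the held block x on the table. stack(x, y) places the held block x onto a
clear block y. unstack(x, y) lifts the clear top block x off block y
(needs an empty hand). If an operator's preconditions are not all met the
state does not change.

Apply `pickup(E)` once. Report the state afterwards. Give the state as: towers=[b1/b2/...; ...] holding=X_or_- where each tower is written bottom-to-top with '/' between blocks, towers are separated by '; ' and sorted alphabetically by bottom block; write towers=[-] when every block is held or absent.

before: towers=[B/C/A; D/G; E; F] holding=-
pre[pickup(E)]: clear(E) ✓, ontable(E) ✓, handempty ✓
all met → apply pickup(E)
after:  towers=[B/C/A; D/G; F] holding=E

towers=[B/C/A; D/G; F] holding=E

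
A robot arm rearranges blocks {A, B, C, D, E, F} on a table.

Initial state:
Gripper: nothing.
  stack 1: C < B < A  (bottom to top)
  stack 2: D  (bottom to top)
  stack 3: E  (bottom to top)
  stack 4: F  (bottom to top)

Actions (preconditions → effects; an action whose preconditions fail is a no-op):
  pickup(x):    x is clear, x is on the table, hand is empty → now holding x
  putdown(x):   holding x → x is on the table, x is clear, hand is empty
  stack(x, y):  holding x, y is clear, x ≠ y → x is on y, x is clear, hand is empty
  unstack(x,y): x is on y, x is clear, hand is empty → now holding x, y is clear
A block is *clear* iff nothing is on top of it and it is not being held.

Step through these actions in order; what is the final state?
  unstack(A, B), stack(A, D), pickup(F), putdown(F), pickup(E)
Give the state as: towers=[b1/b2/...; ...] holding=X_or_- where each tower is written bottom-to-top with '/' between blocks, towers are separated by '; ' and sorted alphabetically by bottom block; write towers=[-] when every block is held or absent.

step 1 (unstack(A, B)): towers=[C/B; D; E; F] holding=A
step 2 (stack(A, D)): towers=[C/B; D/A; E; F] holding=-
step 3 (pickup(F)): towers=[C/B; D/A; E] holding=F
step 4 (putdown(F)): towers=[C/B; D/A; E; F] holding=-
step 5 (pickup(E)): towers=[C/B; D/A; F] holding=E

towers=[C/B; D/A; F] holding=E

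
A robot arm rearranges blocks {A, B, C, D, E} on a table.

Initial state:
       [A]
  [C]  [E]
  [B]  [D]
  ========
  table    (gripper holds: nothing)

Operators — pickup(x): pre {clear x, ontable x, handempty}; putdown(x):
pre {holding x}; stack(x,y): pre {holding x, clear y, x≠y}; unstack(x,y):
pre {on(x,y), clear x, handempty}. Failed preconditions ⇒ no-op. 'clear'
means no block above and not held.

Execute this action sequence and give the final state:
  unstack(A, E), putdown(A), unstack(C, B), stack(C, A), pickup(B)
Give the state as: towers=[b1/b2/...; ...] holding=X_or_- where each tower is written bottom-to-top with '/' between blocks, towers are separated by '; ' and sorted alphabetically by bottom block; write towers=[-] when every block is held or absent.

towers=[A/C; D/E] holding=B

step 1 (unstack(A, E)): towers=[B/C; D/E] holding=A
step 2 (putdown(A)): towers=[A; B/C; D/E] holding=-
step 3 (unstack(C, B)): towers=[A; B; D/E] holding=C
step 4 (stack(C, A)): towers=[A/C; B; D/E] holding=-
step 5 (pickup(B)): towers=[A/C; D/E] holding=B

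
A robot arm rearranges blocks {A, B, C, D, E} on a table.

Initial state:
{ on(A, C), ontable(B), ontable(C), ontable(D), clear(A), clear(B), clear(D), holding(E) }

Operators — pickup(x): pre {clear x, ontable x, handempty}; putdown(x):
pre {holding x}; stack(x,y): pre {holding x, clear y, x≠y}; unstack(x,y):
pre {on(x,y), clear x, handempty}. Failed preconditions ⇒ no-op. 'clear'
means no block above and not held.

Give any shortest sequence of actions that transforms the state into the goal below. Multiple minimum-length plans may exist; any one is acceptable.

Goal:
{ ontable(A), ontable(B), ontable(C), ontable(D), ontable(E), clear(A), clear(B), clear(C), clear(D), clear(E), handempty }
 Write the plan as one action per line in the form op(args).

putdown(E)
unstack(A, C)
putdown(A)

step 1 (putdown(E)): towers=[B; C/A; D; E] holding=-
step 2 (unstack(A, C)): towers=[B; C; D; E] holding=A
step 3 (putdown(A)): towers=[A; B; C; D; E] holding=-
goal check: towers=[A; B; C; D; E] holding=- — reached (length 3, optimal by BFS)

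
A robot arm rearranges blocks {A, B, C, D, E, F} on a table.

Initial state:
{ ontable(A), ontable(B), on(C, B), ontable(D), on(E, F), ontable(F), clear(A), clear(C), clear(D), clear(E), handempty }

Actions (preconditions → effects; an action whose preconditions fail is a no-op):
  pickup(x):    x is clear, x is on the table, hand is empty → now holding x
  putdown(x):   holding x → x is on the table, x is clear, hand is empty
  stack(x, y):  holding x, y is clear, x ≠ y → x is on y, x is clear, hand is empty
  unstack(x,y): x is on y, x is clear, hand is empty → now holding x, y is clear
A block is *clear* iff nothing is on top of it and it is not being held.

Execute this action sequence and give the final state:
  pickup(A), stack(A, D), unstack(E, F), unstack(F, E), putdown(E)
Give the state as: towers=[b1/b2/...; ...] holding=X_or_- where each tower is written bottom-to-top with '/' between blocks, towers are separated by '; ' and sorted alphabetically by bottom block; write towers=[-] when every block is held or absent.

towers=[B/C; D/A; E; F] holding=-

step 1 (pickup(A)): towers=[B/C; D; F/E] holding=A
step 2 (stack(A, D)): towers=[B/C; D/A; F/E] holding=-
step 3 (unstack(E, F)): towers=[B/C; D/A; F] holding=E
step 4 (unstack(F, E)) [no-op]: towers=[B/C; D/A; F] holding=E
step 5 (putdown(E)): towers=[B/C; D/A; E; F] holding=-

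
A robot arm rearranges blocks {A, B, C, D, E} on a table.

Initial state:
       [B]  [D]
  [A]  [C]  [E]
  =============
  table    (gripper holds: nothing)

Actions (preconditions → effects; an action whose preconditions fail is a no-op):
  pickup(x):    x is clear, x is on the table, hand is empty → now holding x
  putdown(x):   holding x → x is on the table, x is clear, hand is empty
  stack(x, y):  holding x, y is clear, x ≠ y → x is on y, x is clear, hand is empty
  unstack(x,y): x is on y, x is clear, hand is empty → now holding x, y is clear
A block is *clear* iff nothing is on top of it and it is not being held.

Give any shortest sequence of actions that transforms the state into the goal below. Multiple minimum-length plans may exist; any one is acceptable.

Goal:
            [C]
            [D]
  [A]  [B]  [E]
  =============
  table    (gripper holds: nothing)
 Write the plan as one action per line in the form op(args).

unstack(B, C)
putdown(B)
pickup(C)
stack(C, D)

step 1 (unstack(B, C)): towers=[A; C; E/D] holding=B
step 2 (putdown(B)): towers=[A; B; C; E/D] holding=-
step 3 (pickup(C)): towers=[A; B; E/D] holding=C
step 4 (stack(C, D)): towers=[A; B; E/D/C] holding=-
goal check: towers=[A; B; E/D/C] holding=- — reached (length 4, optimal by BFS)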